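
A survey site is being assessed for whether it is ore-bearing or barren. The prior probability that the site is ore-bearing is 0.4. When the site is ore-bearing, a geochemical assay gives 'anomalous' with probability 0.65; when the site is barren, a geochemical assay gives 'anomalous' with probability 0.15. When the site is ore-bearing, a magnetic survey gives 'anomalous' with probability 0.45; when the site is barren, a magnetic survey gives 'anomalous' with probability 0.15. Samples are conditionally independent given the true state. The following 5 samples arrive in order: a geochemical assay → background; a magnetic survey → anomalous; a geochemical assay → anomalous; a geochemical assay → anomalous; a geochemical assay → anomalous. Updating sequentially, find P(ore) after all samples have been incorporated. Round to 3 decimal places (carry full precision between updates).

Each posterior becomes the prior for the next update.
After a geochemical assay='background': P(ore) = 0.35·0.4000 / (0.35·0.4000 + 0.85·0.6000) ≈ 0.2154
After a magnetic survey='anomalous': P(ore) = 0.45·0.2154 / (0.45·0.2154 + 0.15·0.7846) ≈ 0.4516
After a geochemical assay='anomalous': P(ore) = 0.65·0.4516 / (0.65·0.4516 + 0.15·0.5484) ≈ 0.7811
After a geochemical assay='anomalous': P(ore) = 0.65·0.7811 / (0.65·0.7811 + 0.15·0.2189) ≈ 0.9393
After a geochemical assay='anomalous': P(ore) = 0.65·0.9393 / (0.65·0.9393 + 0.15·0.0607) ≈ 0.9853

0.985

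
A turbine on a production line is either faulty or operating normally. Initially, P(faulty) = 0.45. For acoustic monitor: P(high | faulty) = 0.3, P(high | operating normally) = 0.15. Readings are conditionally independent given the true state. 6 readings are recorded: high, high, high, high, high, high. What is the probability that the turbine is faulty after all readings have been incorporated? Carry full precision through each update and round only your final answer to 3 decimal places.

0.981

After 'high': P(faulty) = 0.3·0.4500 / (0.3·0.4500 + 0.15·0.5500) ≈ 0.6207
After 'high': P(faulty) = 0.3·0.6207 / (0.3·0.6207 + 0.15·0.3793) ≈ 0.7660
After 'high': P(faulty) = 0.3·0.7660 / (0.3·0.7660 + 0.15·0.2340) ≈ 0.8675
After 'high': P(faulty) = 0.3·0.8675 / (0.3·0.8675 + 0.15·0.1325) ≈ 0.9290
After 'high': P(faulty) = 0.3·0.9290 / (0.3·0.9290 + 0.15·0.0710) ≈ 0.9632
After 'high': P(faulty) = 0.3·0.9632 / (0.3·0.9632 + 0.15·0.0368) ≈ 0.9813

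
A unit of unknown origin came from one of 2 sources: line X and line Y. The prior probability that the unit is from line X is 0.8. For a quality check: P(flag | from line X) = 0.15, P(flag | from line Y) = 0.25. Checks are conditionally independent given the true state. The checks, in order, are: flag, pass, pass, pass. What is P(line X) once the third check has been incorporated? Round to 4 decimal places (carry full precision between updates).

0.7551

After 'flag': P(line X) = 0.15·0.8000 / (0.15·0.8000 + 0.25·0.2000) ≈ 0.7059
After 'pass': P(line X) = 0.85·0.7059 / (0.85·0.7059 + 0.75·0.2941) ≈ 0.7312
After 'pass': P(line X) = 0.85·0.7312 / (0.85·0.7312 + 0.75·0.2688) ≈ 0.7551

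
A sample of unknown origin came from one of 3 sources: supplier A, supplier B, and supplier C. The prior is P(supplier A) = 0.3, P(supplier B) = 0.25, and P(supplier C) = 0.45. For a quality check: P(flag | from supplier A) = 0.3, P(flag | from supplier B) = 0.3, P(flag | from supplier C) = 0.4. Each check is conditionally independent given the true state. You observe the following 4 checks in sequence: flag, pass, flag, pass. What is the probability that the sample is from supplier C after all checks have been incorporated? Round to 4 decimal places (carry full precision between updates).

0.5166

After 'flag': normaliser = 0.3·0.3000 + 0.3·0.2500 + 0.4·0.4500; P(supplier A) ≈ 0.2609, P(supplier B) ≈ 0.2174, P(supplier C) ≈ 0.5217
After 'pass': normaliser = 0.7·0.2609 + 0.7·0.2174 + 0.6·0.5217; P(supplier A) ≈ 0.2819, P(supplier B) ≈ 0.2349, P(supplier C) ≈ 0.4832
After 'flag': normaliser = 0.3·0.2819 + 0.3·0.2349 + 0.4·0.4832; P(supplier A) ≈ 0.2428, P(supplier B) ≈ 0.2023, P(supplier C) ≈ 0.5549
After 'pass': normaliser = 0.7·0.2428 + 0.7·0.2023 + 0.6·0.5549; P(supplier A) ≈ 0.2637, P(supplier B) ≈ 0.2197, P(supplier C) ≈ 0.5166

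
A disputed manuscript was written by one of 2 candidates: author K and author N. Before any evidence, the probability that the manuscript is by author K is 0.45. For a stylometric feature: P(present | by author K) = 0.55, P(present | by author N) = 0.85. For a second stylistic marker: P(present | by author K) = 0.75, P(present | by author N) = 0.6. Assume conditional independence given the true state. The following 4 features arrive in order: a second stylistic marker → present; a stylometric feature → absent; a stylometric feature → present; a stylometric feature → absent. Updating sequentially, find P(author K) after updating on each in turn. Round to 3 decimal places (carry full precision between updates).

Each posterior becomes the prior for the next update.
After a second stylistic marker='present': P(author K) = 0.75·0.4500 / (0.75·0.4500 + 0.6·0.5500) ≈ 0.5056
After a stylometric feature='absent': P(author K) = 0.45·0.5056 / (0.45·0.5056 + 0.15·0.4944) ≈ 0.7542
After a stylometric feature='present': P(author K) = 0.55·0.7542 / (0.55·0.7542 + 0.85·0.2458) ≈ 0.6650
After a stylometric feature='absent': P(author K) = 0.45·0.6650 / (0.45·0.6650 + 0.15·0.3350) ≈ 0.8562

0.856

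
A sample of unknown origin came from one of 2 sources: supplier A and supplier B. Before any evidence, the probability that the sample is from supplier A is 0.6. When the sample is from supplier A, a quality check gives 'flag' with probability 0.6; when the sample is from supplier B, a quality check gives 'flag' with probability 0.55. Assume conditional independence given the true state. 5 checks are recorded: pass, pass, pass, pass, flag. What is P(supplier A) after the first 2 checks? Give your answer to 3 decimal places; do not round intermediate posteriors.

0.542

After 'pass': P(supplier A) = 0.4·0.6000 / (0.4·0.6000 + 0.45·0.4000) ≈ 0.5714
After 'pass': P(supplier A) = 0.4·0.5714 / (0.4·0.5714 + 0.45·0.4286) ≈ 0.5424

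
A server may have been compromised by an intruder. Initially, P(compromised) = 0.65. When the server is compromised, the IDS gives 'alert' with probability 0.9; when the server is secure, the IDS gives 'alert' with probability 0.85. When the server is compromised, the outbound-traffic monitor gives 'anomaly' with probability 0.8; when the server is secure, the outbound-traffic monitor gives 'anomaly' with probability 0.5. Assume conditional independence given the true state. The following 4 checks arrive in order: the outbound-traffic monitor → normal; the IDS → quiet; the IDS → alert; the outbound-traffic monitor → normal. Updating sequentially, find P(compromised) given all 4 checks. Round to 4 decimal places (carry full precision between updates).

0.1734

After the outbound-traffic monitor='normal': P(compromised) = 0.2·0.6500 / (0.2·0.6500 + 0.5·0.3500) ≈ 0.4262
After the IDS='quiet': P(compromised) = 0.1·0.4262 / (0.1·0.4262 + 0.15·0.5738) ≈ 0.3312
After the IDS='alert': P(compromised) = 0.9·0.3312 / (0.9·0.3312 + 0.85·0.6688) ≈ 0.3440
After the outbound-traffic monitor='normal': P(compromised) = 0.2·0.3440 / (0.2·0.3440 + 0.5·0.6560) ≈ 0.1734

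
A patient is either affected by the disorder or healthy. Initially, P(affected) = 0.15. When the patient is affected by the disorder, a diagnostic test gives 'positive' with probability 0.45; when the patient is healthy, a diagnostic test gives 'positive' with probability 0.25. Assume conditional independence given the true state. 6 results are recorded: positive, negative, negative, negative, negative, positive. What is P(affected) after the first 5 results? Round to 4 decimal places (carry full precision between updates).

After 'positive': P(affected) = 0.45·0.1500 / (0.45·0.1500 + 0.25·0.8500) ≈ 0.2411
After 'negative': P(affected) = 0.55·0.2411 / (0.55·0.2411 + 0.75·0.7589) ≈ 0.1889
After 'negative': P(affected) = 0.55·0.1889 / (0.55·0.1889 + 0.75·0.8111) ≈ 0.1459
After 'negative': P(affected) = 0.55·0.1459 / (0.55·0.1459 + 0.75·0.8541) ≈ 0.1113
After 'negative': P(affected) = 0.55·0.1113 / (0.55·0.1113 + 0.75·0.8887) ≈ 0.0841

0.0841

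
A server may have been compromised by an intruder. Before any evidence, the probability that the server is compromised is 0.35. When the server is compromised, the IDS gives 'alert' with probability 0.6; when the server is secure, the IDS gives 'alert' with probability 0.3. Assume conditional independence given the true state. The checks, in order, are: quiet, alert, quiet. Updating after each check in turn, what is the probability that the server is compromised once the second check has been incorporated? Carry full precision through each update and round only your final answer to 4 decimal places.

After 'quiet': P(compromised) = 0.4·0.3500 / (0.4·0.3500 + 0.7·0.6500) ≈ 0.2353
After 'alert': P(compromised) = 0.6·0.2353 / (0.6·0.2353 + 0.3·0.7647) ≈ 0.3810

0.3810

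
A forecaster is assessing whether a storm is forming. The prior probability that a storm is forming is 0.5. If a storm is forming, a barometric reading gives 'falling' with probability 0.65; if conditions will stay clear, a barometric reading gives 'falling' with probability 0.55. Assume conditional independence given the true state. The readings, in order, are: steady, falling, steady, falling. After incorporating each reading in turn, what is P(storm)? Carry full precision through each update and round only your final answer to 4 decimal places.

0.4580

Apply Bayes' rule sequentially, carrying P(storm) forward.
After 'steady': P(storm) = 0.35·0.5000 / (0.35·0.5000 + 0.45·0.5000) ≈ 0.4375
After 'falling': P(storm) = 0.65·0.4375 / (0.65·0.4375 + 0.55·0.5625) ≈ 0.4789
After 'steady': P(storm) = 0.35·0.4789 / (0.35·0.4789 + 0.45·0.5211) ≈ 0.4169
After 'falling': P(storm) = 0.65·0.4169 / (0.65·0.4169 + 0.55·0.5831) ≈ 0.4580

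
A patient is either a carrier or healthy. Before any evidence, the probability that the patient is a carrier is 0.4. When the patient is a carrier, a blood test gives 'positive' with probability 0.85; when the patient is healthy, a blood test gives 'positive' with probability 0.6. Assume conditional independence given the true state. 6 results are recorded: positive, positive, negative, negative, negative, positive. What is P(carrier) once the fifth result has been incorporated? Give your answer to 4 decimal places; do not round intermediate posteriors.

0.0659

After 'positive': P(carrier) = 0.85·0.4000 / (0.85·0.4000 + 0.6·0.6000) ≈ 0.4857
After 'positive': P(carrier) = 0.85·0.4857 / (0.85·0.4857 + 0.6·0.5143) ≈ 0.5723
After 'negative': P(carrier) = 0.15·0.5723 / (0.15·0.5723 + 0.4·0.4277) ≈ 0.3341
After 'negative': P(carrier) = 0.15·0.3341 / (0.15·0.3341 + 0.4·0.6659) ≈ 0.1584
After 'negative': P(carrier) = 0.15·0.1584 / (0.15·0.1584 + 0.4·0.8416) ≈ 0.0659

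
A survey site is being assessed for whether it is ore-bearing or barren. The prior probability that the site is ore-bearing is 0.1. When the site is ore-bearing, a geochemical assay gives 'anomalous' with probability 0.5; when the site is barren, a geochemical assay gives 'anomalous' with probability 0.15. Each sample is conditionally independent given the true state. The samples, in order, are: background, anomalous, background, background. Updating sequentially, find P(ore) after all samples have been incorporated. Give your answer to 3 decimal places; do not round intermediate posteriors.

0.070

After 'background': P(ore) = 0.5·0.1000 / (0.5·0.1000 + 0.85·0.9000) ≈ 0.0613
After 'anomalous': P(ore) = 0.5·0.0613 / (0.5·0.0613 + 0.15·0.9387) ≈ 0.1789
After 'background': P(ore) = 0.5·0.1789 / (0.5·0.1789 + 0.85·0.8211) ≈ 0.1136
After 'background': P(ore) = 0.5·0.1136 / (0.5·0.1136 + 0.85·0.8864) ≈ 0.0701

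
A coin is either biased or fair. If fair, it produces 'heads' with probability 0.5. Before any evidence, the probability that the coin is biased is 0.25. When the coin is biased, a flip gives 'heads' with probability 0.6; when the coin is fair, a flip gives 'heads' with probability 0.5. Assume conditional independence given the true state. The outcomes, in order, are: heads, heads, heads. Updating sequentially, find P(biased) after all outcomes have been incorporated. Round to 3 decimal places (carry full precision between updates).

After 'heads': P(biased) = 0.6·0.2500 / (0.6·0.2500 + 0.5·0.7500) ≈ 0.2857
After 'heads': P(biased) = 0.6·0.2857 / (0.6·0.2857 + 0.5·0.7143) ≈ 0.3243
After 'heads': P(biased) = 0.6·0.3243 / (0.6·0.3243 + 0.5·0.6757) ≈ 0.3655

0.365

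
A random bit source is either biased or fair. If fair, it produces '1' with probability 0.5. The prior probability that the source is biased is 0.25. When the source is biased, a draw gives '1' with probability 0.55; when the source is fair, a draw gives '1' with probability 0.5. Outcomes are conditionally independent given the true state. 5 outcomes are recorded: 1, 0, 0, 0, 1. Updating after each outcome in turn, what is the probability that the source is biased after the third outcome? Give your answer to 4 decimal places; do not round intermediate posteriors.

After '1': P(biased) = 0.55·0.2500 / (0.55·0.2500 + 0.5·0.7500) ≈ 0.2683
After '0': P(biased) = 0.45·0.2683 / (0.45·0.2683 + 0.5·0.7317) ≈ 0.2481
After '0': P(biased) = 0.45·0.2481 / (0.45·0.2481 + 0.5·0.7519) ≈ 0.2290

0.2290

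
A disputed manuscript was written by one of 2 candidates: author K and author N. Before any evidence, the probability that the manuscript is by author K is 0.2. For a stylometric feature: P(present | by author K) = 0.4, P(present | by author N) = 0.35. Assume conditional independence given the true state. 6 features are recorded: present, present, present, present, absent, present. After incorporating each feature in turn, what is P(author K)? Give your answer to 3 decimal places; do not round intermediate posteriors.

0.310

After 'present': P(author K) = 0.4·0.2000 / (0.4·0.2000 + 0.35·0.8000) ≈ 0.2222
After 'present': P(author K) = 0.4·0.2222 / (0.4·0.2222 + 0.35·0.7778) ≈ 0.2462
After 'present': P(author K) = 0.4·0.2462 / (0.4·0.2462 + 0.35·0.7538) ≈ 0.2718
After 'present': P(author K) = 0.4·0.2718 / (0.4·0.2718 + 0.35·0.7282) ≈ 0.2990
After 'absent': P(author K) = 0.6·0.2990 / (0.6·0.2990 + 0.65·0.7010) ≈ 0.2825
After 'present': P(author K) = 0.4·0.2825 / (0.4·0.2825 + 0.35·0.7175) ≈ 0.3103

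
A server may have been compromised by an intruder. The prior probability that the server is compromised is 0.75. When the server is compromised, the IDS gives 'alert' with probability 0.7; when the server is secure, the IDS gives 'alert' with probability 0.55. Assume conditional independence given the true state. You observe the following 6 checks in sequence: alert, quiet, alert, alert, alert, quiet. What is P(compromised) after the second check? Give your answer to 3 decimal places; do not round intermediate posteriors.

0.718

After 'alert': P(compromised) = 0.7·0.7500 / (0.7·0.7500 + 0.55·0.2500) ≈ 0.7925
After 'quiet': P(compromised) = 0.3·0.7925 / (0.3·0.7925 + 0.45·0.2075) ≈ 0.7179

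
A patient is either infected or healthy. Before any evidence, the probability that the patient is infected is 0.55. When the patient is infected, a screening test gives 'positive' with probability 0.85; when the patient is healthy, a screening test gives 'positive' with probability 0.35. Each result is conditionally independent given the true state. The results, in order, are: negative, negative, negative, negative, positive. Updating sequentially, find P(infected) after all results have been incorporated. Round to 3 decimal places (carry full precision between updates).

Apply Bayes' rule sequentially, carrying P(infected) forward.
After 'negative': P(infected) = 0.15·0.5500 / (0.15·0.5500 + 0.65·0.4500) ≈ 0.2200
After 'negative': P(infected) = 0.15·0.2200 / (0.15·0.2200 + 0.65·0.7800) ≈ 0.0611
After 'negative': P(infected) = 0.15·0.0611 / (0.15·0.0611 + 0.65·0.9389) ≈ 0.0148
After 'negative': P(infected) = 0.15·0.0148 / (0.15·0.0148 + 0.65·0.9852) ≈ 0.0035
After 'positive': P(infected) = 0.85·0.0035 / (0.85·0.0035 + 0.35·0.9965) ≈ 0.0083

0.008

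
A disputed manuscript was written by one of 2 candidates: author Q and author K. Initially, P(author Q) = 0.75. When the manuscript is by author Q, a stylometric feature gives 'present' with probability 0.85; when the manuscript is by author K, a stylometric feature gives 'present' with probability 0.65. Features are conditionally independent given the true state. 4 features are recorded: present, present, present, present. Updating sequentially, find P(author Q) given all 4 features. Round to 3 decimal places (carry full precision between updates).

After 'present': P(author Q) = 0.85·0.7500 / (0.85·0.7500 + 0.65·0.2500) ≈ 0.7969
After 'present': P(author Q) = 0.85·0.7969 / (0.85·0.7969 + 0.65·0.2031) ≈ 0.8369
After 'present': P(author Q) = 0.85·0.8369 / (0.85·0.8369 + 0.65·0.1631) ≈ 0.8703
After 'present': P(author Q) = 0.85·0.8703 / (0.85·0.8703 + 0.65·0.1297) ≈ 0.8977

0.898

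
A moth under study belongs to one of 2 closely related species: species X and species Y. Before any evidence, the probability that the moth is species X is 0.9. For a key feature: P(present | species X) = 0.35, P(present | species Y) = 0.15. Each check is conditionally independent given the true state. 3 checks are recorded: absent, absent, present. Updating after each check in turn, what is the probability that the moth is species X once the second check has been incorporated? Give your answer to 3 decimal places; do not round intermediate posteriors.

After 'absent': P(species X) = 0.65·0.9000 / (0.65·0.9000 + 0.85·0.1000) ≈ 0.8731
After 'absent': P(species X) = 0.65·0.8731 / (0.65·0.8731 + 0.85·0.1269) ≈ 0.8403

0.840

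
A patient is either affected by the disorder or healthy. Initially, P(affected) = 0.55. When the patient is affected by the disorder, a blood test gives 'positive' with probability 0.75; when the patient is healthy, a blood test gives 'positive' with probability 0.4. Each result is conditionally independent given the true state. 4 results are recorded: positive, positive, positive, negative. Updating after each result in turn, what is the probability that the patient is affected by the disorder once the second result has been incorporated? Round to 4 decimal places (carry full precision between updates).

0.8112

After 'positive': P(affected) = 0.75·0.5500 / (0.75·0.5500 + 0.4·0.4500) ≈ 0.6962
After 'positive': P(affected) = 0.75·0.6962 / (0.75·0.6962 + 0.4·0.3038) ≈ 0.8112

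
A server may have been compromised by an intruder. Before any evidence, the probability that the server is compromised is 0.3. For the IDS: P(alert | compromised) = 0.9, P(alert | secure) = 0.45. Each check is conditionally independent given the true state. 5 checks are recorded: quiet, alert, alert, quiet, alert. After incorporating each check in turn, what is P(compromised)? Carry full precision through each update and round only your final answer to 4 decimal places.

Each posterior becomes the prior for the next update.
After 'quiet': P(compromised) = 0.1·0.3000 / (0.1·0.3000 + 0.55·0.7000) ≈ 0.0723
After 'alert': P(compromised) = 0.9·0.0723 / (0.9·0.0723 + 0.45·0.9277) ≈ 0.1348
After 'alert': P(compromised) = 0.9·0.1348 / (0.9·0.1348 + 0.45·0.8652) ≈ 0.2376
After 'quiet': P(compromised) = 0.1·0.2376 / (0.1·0.2376 + 0.55·0.7624) ≈ 0.0536
After 'alert': P(compromised) = 0.9·0.0536 / (0.9·0.0536 + 0.45·0.9464) ≈ 0.1018

0.1018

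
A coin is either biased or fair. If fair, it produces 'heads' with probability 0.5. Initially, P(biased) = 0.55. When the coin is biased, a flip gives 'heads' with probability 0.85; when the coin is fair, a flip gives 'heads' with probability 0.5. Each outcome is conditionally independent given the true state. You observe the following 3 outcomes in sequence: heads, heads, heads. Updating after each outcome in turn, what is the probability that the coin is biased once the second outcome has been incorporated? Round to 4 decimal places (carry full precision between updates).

Each posterior becomes the prior for the next update.
After 'heads': P(biased) = 0.85·0.5500 / (0.85·0.5500 + 0.5·0.4500) ≈ 0.6751
After 'heads': P(biased) = 0.85·0.6751 / (0.85·0.6751 + 0.5·0.3249) ≈ 0.7794

0.7794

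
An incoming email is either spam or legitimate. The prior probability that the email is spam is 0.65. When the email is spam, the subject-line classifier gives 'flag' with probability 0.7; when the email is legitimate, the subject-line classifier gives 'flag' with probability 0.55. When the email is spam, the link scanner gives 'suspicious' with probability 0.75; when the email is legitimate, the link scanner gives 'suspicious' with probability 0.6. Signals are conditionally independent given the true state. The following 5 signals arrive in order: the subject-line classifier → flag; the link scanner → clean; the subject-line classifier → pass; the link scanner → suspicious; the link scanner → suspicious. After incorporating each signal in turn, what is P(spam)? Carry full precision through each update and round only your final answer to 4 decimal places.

0.6061

After the subject-line classifier='flag': P(spam) = 0.7·0.6500 / (0.7·0.6500 + 0.55·0.3500) ≈ 0.7027
After the link scanner='clean': P(spam) = 0.25·0.7027 / (0.25·0.7027 + 0.4·0.2973) ≈ 0.5963
After the subject-line classifier='pass': P(spam) = 0.3·0.5963 / (0.3·0.5963 + 0.45·0.4037) ≈ 0.4962
After the link scanner='suspicious': P(spam) = 0.75·0.4962 / (0.75·0.4962 + 0.6·0.5038) ≈ 0.5518
After the link scanner='suspicious': P(spam) = 0.75·0.5518 / (0.75·0.5518 + 0.6·0.4482) ≈ 0.6061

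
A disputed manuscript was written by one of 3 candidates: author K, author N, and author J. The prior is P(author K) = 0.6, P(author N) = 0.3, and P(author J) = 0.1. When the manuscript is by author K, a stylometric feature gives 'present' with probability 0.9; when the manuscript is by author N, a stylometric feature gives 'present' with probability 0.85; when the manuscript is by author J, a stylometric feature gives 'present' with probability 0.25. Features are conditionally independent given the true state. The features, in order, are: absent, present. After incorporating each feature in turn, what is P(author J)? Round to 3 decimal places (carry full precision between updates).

After 'absent': normaliser = 0.1·0.6000 + 0.15·0.3000 + 0.75·0.1000; P(author K) ≈ 0.3333, P(author N) ≈ 0.2500, P(author J) ≈ 0.4167
After 'present': normaliser = 0.9·0.3333 + 0.85·0.2500 + 0.25·0.4167; P(author K) ≈ 0.4865, P(author N) ≈ 0.3446, P(author J) ≈ 0.1689

0.169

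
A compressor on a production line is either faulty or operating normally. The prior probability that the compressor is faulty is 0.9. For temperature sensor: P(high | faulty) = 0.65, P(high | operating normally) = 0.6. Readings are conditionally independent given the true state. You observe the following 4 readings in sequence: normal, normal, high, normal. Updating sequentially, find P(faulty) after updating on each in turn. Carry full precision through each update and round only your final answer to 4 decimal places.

After 'normal': P(faulty) = 0.35·0.9000 / (0.35·0.9000 + 0.4·0.1000) ≈ 0.8873
After 'normal': P(faulty) = 0.35·0.8873 / (0.35·0.8873 + 0.4·0.1127) ≈ 0.8733
After 'high': P(faulty) = 0.65·0.8733 / (0.65·0.8733 + 0.6·0.1267) ≈ 0.8819
After 'normal': P(faulty) = 0.35·0.8819 / (0.35·0.8819 + 0.4·0.1181) ≈ 0.8672

0.8672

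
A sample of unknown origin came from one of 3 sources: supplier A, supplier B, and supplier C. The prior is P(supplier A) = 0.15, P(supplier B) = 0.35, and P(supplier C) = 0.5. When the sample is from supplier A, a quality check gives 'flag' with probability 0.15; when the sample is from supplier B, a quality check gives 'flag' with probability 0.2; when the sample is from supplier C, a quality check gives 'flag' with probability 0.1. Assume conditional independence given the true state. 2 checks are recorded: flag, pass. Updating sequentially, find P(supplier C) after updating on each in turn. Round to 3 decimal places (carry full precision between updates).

Apply Bayes' rule sequentially, carrying P(supplier C) forward.
After 'flag': normaliser = 0.15·0.1500 + 0.2·0.3500 + 0.1·0.5000; P(supplier A) ≈ 0.1579, P(supplier B) ≈ 0.4912, P(supplier C) ≈ 0.3509
After 'pass': normaliser = 0.85·0.1579 + 0.8·0.4912 + 0.9·0.3509; P(supplier A) ≈ 0.1592, P(supplier B) ≈ 0.4662, P(supplier C) ≈ 0.3746

0.375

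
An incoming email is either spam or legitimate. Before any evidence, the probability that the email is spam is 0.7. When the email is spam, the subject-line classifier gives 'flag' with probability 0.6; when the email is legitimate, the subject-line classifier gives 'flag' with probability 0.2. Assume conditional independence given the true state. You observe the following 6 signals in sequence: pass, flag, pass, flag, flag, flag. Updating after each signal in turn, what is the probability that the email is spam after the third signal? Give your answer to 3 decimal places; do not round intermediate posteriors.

0.636

After 'pass': P(spam) = 0.4·0.7000 / (0.4·0.7000 + 0.8·0.3000) ≈ 0.5385
After 'flag': P(spam) = 0.6·0.5385 / (0.6·0.5385 + 0.2·0.4615) ≈ 0.7778
After 'pass': P(spam) = 0.4·0.7778 / (0.4·0.7778 + 0.8·0.2222) ≈ 0.6364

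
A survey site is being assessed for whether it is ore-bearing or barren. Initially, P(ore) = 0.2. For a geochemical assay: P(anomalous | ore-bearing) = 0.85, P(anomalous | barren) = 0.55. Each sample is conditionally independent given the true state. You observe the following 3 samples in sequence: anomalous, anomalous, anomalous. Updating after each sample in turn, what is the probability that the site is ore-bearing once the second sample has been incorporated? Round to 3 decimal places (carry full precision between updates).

0.374

After 'anomalous': P(ore) = 0.85·0.2000 / (0.85·0.2000 + 0.55·0.8000) ≈ 0.2787
After 'anomalous': P(ore) = 0.85·0.2787 / (0.85·0.2787 + 0.55·0.7213) ≈ 0.3739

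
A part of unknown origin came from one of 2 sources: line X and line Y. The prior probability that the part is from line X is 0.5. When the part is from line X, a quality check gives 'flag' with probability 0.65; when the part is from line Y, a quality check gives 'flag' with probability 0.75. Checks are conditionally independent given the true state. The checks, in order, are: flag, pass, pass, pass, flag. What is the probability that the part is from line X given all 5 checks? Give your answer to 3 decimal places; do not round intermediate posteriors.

After 'flag': P(line X) = 0.65·0.5000 / (0.65·0.5000 + 0.75·0.5000) ≈ 0.4643
After 'pass': P(line X) = 0.35·0.4643 / (0.35·0.4643 + 0.25·0.5357) ≈ 0.5482
After 'pass': P(line X) = 0.35·0.5482 / (0.35·0.5482 + 0.25·0.4518) ≈ 0.6294
After 'pass': P(line X) = 0.35·0.6294 / (0.35·0.6294 + 0.25·0.3706) ≈ 0.7040
After 'flag': P(line X) = 0.65·0.7040 / (0.65·0.7040 + 0.75·0.2960) ≈ 0.6733

0.673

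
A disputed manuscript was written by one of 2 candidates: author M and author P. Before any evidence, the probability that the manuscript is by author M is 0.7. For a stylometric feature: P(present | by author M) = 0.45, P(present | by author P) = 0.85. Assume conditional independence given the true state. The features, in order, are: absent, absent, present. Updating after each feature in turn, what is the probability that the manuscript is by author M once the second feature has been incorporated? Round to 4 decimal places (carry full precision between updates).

After 'absent': P(author M) = 0.55·0.7000 / (0.55·0.7000 + 0.15·0.3000) ≈ 0.8953
After 'absent': P(author M) = 0.55·0.8953 / (0.55·0.8953 + 0.15·0.1047) ≈ 0.9691

0.9691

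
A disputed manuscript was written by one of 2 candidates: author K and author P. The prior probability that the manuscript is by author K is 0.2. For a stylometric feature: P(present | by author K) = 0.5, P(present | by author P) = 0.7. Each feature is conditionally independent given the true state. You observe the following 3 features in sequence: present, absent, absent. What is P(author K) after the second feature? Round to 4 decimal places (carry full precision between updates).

Apply Bayes' rule sequentially, carrying P(author K) forward.
After 'present': P(author K) = 0.5·0.2000 / (0.5·0.2000 + 0.7·0.8000) ≈ 0.1515
After 'absent': P(author K) = 0.5·0.1515 / (0.5·0.1515 + 0.3·0.8485) ≈ 0.2294

0.2294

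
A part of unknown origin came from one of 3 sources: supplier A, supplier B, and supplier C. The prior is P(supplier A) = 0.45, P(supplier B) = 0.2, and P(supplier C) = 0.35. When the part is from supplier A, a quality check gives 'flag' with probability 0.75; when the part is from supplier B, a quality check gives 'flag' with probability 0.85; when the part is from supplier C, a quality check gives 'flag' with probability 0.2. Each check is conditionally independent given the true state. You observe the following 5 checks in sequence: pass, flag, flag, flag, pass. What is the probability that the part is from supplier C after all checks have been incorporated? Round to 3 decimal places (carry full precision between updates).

Each posterior becomes the prior for the next update.
After 'pass': normaliser = 0.25·0.4500 + 0.15·0.2000 + 0.8·0.3500; P(supplier A) ≈ 0.2663, P(supplier B) ≈ 0.0710, P(supplier C) ≈ 0.6627
After 'flag': normaliser = 0.75·0.2663 + 0.85·0.0710 + 0.2·0.6627; P(supplier A) ≈ 0.5087, P(supplier B) ≈ 0.1537, P(supplier C) ≈ 0.3376
After 'flag': normaliser = 0.75·0.5087 + 0.85·0.1537 + 0.2·0.3376; P(supplier A) ≈ 0.6581, P(supplier B) ≈ 0.2254, P(supplier C) ≈ 0.1165
After 'flag': normaliser = 0.75·0.6581 + 0.85·0.2254 + 0.2·0.1165; P(supplier A) ≈ 0.6967, P(supplier B) ≈ 0.2704, P(supplier C) ≈ 0.0329
After 'pass': normaliser = 0.25·0.6967 + 0.15·0.2704 + 0.8·0.0329; P(supplier A) ≈ 0.7226, P(supplier B) ≈ 0.1683, P(supplier C) ≈ 0.1091

0.109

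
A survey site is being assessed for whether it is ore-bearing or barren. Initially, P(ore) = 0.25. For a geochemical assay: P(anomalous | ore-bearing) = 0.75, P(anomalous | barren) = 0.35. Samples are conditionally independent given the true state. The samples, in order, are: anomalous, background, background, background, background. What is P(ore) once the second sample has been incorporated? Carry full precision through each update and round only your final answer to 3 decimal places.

After 'anomalous': P(ore) = 0.75·0.2500 / (0.75·0.2500 + 0.35·0.7500) ≈ 0.4167
After 'background': P(ore) = 0.25·0.4167 / (0.25·0.4167 + 0.65·0.5833) ≈ 0.2155

0.216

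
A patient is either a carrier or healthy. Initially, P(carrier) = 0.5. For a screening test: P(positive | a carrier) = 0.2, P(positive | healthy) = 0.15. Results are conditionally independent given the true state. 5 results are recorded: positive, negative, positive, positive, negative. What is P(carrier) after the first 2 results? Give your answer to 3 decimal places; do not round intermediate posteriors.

0.557

After 'positive': P(carrier) = 0.2·0.5000 / (0.2·0.5000 + 0.15·0.5000) ≈ 0.5714
After 'negative': P(carrier) = 0.8·0.5714 / (0.8·0.5714 + 0.85·0.4286) ≈ 0.5565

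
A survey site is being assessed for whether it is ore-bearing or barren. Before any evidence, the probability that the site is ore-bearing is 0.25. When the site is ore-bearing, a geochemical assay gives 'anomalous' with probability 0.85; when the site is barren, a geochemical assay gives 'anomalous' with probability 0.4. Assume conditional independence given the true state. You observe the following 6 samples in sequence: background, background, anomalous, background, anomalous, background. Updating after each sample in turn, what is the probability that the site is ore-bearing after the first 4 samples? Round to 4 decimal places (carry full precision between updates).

0.0109

After 'background': P(ore) = 0.15·0.2500 / (0.15·0.2500 + 0.6·0.7500) ≈ 0.0769
After 'background': P(ore) = 0.15·0.0769 / (0.15·0.0769 + 0.6·0.9231) ≈ 0.0204
After 'anomalous': P(ore) = 0.85·0.0204 / (0.85·0.0204 + 0.4·0.9796) ≈ 0.0424
After 'background': P(ore) = 0.15·0.0424 / (0.15·0.0424 + 0.6·0.9576) ≈ 0.0109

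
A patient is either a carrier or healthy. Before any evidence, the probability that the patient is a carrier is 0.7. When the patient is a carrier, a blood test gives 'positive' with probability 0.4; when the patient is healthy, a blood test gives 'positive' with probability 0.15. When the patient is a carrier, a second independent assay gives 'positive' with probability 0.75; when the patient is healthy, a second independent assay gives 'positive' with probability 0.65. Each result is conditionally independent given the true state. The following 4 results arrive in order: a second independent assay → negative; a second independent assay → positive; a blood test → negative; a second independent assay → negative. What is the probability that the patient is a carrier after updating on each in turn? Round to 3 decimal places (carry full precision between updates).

After a second independent assay='negative': P(carrier) = 0.25·0.7000 / (0.25·0.7000 + 0.35·0.3000) ≈ 0.6250
After a second independent assay='positive': P(carrier) = 0.75·0.6250 / (0.75·0.6250 + 0.65·0.3750) ≈ 0.6579
After a blood test='negative': P(carrier) = 0.6·0.6579 / (0.6·0.6579 + 0.85·0.3421) ≈ 0.5758
After a second independent assay='negative': P(carrier) = 0.25·0.5758 / (0.25·0.5758 + 0.35·0.4242) ≈ 0.4923

0.492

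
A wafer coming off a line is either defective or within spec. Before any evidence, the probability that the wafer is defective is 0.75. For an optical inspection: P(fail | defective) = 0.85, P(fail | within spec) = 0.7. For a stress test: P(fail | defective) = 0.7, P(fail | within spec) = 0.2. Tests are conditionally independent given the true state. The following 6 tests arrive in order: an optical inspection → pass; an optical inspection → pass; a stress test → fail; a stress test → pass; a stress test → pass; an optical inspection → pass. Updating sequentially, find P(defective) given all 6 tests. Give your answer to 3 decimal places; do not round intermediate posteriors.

0.156

Apply Bayes' rule sequentially, carrying P(defective) forward.
After an optical inspection='pass': P(defective) = 0.15·0.7500 / (0.15·0.7500 + 0.3·0.2500) ≈ 0.6000
After an optical inspection='pass': P(defective) = 0.15·0.6000 / (0.15·0.6000 + 0.3·0.4000) ≈ 0.4286
After a stress test='fail': P(defective) = 0.7·0.4286 / (0.7·0.4286 + 0.2·0.5714) ≈ 0.7241
After a stress test='pass': P(defective) = 0.3·0.7241 / (0.3·0.7241 + 0.8·0.2759) ≈ 0.4961
After a stress test='pass': P(defective) = 0.3·0.4961 / (0.3·0.4961 + 0.8·0.5039) ≈ 0.2696
After an optical inspection='pass': P(defective) = 0.15·0.2696 / (0.15·0.2696 + 0.3·0.7304) ≈ 0.1558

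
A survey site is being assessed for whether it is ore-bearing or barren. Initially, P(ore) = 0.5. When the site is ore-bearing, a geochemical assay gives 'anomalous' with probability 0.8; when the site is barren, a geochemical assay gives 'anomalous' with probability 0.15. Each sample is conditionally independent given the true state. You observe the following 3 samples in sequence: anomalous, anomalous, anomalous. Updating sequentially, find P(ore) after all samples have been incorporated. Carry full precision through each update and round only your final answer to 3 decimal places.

0.993

After 'anomalous': P(ore) = 0.8·0.5000 / (0.8·0.5000 + 0.15·0.5000) ≈ 0.8421
After 'anomalous': P(ore) = 0.8·0.8421 / (0.8·0.8421 + 0.15·0.1579) ≈ 0.9660
After 'anomalous': P(ore) = 0.8·0.9660 / (0.8·0.9660 + 0.15·0.0340) ≈ 0.9935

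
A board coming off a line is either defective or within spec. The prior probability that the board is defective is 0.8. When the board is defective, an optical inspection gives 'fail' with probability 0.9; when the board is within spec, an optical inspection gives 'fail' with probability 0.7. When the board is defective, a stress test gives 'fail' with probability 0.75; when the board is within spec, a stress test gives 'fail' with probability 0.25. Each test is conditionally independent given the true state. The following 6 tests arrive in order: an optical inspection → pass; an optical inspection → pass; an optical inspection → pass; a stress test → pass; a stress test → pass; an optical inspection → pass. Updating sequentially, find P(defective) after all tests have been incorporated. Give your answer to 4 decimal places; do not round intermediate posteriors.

0.0055

Each posterior becomes the prior for the next update.
After an optical inspection='pass': P(defective) = 0.1·0.8000 / (0.1·0.8000 + 0.3·0.2000) ≈ 0.5714
After an optical inspection='pass': P(defective) = 0.1·0.5714 / (0.1·0.5714 + 0.3·0.4286) ≈ 0.3077
After an optical inspection='pass': P(defective) = 0.1·0.3077 / (0.1·0.3077 + 0.3·0.6923) ≈ 0.1290
After a stress test='pass': P(defective) = 0.25·0.1290 / (0.25·0.1290 + 0.75·0.8710) ≈ 0.0471
After a stress test='pass': P(defective) = 0.25·0.0471 / (0.25·0.0471 + 0.75·0.9529) ≈ 0.0162
After an optical inspection='pass': P(defective) = 0.1·0.0162 / (0.1·0.0162 + 0.3·0.9838) ≈ 0.0055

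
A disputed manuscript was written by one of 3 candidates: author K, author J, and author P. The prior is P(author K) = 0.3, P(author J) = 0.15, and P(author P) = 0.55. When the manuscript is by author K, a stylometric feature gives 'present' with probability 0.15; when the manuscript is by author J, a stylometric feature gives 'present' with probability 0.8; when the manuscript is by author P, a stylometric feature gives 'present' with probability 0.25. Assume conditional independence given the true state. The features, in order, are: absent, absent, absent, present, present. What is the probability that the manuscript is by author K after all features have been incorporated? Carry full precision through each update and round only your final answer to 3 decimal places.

0.214

After 'absent': normaliser = 0.85·0.3000 + 0.2·0.1500 + 0.75·0.5500; P(author K) ≈ 0.3656, P(author J) ≈ 0.0430, P(author P) ≈ 0.5914
After 'absent': normaliser = 0.85·0.3656 + 0.2·0.0430 + 0.75·0.5914; P(author K) ≈ 0.4073, P(author J) ≈ 0.0113, P(author P) ≈ 0.5814
After 'absent': normaliser = 0.85·0.4073 + 0.2·0.0113 + 0.75·0.5814; P(author K) ≈ 0.4413, P(author J) ≈ 0.0029, P(author P) ≈ 0.5558
After 'present': normaliser = 0.15·0.4413 + 0.8·0.0029 + 0.25·0.5558; P(author K) ≈ 0.3191, P(author J) ≈ 0.0111, P(author P) ≈ 0.6698
After 'present': normaliser = 0.15·0.3191 + 0.8·0.0111 + 0.25·0.6698; P(author K) ≈ 0.2135, P(author J) ≈ 0.0396, P(author P) ≈ 0.7469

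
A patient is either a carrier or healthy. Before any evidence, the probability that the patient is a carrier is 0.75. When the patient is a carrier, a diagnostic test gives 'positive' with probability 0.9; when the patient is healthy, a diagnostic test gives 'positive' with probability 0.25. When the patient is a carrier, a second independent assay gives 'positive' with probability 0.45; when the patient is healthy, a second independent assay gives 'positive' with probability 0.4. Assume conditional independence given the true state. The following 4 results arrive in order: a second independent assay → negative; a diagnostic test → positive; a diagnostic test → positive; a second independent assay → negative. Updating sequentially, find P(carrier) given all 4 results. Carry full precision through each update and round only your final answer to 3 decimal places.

After a second independent assay='negative': P(carrier) = 0.55·0.7500 / (0.55·0.7500 + 0.6·0.2500) ≈ 0.7333
After a diagnostic test='positive': P(carrier) = 0.9·0.7333 / (0.9·0.7333 + 0.25·0.2667) ≈ 0.9083
After a diagnostic test='positive': P(carrier) = 0.9·0.9083 / (0.9·0.9083 + 0.25·0.0917) ≈ 0.9727
After a second independent assay='negative': P(carrier) = 0.55·0.9727 / (0.55·0.9727 + 0.6·0.0273) ≈ 0.9703

0.970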